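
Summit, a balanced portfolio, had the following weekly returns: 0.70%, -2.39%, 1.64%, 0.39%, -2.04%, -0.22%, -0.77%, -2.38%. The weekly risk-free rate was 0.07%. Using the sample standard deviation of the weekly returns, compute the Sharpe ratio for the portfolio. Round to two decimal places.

-0.46

r̄ = (0.7 − 2.39 + 1.64 + 0.39 − 2.04 − 0.22 − 0.77 − 2.38) / 8 = -5.070 / 8 = -0.6338%
Σ(r − r̄)² = (0.7 − (-0.6338))² + (-2.39 − (-0.6338))² + … = 16.2980
σ = √[16.2980 / 7] = 1.5259%
Sharpe = (r̄ − rf) / σ = (-0.6338 − 0.07) / 1.5259 = -0.7038 / 1.5259 = -0.4612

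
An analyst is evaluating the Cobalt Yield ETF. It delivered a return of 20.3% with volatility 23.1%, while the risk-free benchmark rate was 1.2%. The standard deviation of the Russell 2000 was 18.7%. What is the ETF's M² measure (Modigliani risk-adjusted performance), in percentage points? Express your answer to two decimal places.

Sharpe = (Rp − Rf) / σp = (20.3% − 1.2%) / 23.1% = 0.8268
M² = Rf + Sharpe × σm = 1.2% + 0.8268 × 18.7% = 16.6612%

16.66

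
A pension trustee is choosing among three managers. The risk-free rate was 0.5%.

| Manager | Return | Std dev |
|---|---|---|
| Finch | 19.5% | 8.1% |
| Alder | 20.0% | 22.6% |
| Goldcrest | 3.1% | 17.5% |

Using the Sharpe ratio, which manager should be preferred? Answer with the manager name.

Finch

Finch: Sharpe ratio = (19.5% − 0.5%) / 8.1% = 2.346
Alder: Sharpe ratio = (20.0% − 0.5%) / 22.6% = 0.863
Goldcrest: Sharpe ratio = (3.1% − 0.5%) / 17.5% = 0.149
Highest: Finch (2.346).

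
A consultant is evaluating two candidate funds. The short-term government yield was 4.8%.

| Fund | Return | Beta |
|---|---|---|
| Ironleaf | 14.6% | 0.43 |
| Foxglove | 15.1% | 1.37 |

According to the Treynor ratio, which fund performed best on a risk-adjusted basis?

Ironleaf: Treynor = (14.6% − 4.8%) / 0.43 = 22.791
Foxglove: Treynor = (15.1% − 4.8%) / 1.37 = 7.518
Highest: Ironleaf (22.791).

Ironleaf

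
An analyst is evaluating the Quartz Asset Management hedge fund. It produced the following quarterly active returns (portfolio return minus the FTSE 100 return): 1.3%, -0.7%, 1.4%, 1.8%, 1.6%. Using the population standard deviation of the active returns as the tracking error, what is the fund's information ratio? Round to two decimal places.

r̄ = (1.3 − 0.7 + 1.4 + 1.8 + 1.6) / 5 = 5.40 / 5 = 1.0800%
Σ(r − r̄)² = 4.1080; population σ = √(4.1080/5) = 0.9064%
IR = r̄ / tracking error = 1.0800 / 0.9064 = 1.1915

1.19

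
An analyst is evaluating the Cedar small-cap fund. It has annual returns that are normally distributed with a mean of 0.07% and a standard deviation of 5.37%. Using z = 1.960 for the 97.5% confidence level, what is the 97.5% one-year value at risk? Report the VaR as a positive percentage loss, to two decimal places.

VaR (as % loss) = −(μ − z·σ) = −(0.07% − 1.960 × 5.37%) = −(-10.4552%) = 10.4552%

10.46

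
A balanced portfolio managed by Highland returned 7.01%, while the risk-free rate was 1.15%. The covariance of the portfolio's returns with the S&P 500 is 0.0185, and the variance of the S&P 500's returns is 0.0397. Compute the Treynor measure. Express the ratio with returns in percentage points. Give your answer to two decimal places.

β = Cov / Var = 0.0185 / 0.0397 = 0.4660
Treynor = (Rp − Rf) / β = (7.01% − 1.15%) / 0.4660 = 5.86 / 0.4660 = 12.5751

12.58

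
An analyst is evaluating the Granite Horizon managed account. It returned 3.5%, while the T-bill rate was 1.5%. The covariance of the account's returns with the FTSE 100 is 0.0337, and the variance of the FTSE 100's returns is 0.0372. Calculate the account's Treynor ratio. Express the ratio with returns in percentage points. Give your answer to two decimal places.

β = Cov / Var = 0.0337 / 0.0372 = 0.9059
Treynor = (Rp − Rf) / β = (3.5% − 1.5%) / 0.9059 = 2.00 / 0.9059 = 2.2077

2.21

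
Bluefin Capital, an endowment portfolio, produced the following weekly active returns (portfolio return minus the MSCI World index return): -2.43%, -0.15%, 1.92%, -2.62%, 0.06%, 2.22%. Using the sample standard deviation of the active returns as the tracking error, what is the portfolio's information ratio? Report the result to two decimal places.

r̄ = (-2.43 − 0.15 + 1.92 − 2.62 + 0.06 + 2.22) / 6 = -1.000 / 6 = -0.1667%
Σ(r − r̄)² = (-2.43 − (-0.1667))² + (-0.15 − (-0.1667))² + (1.92 − (-0.1667))² + … = 21.2435
sample σ = √(21.2435 / 5) = √4.2487 = 2.0612%
IR = r̄ / tracking error = -0.1667 / 2.0612 = -0.0809

-0.08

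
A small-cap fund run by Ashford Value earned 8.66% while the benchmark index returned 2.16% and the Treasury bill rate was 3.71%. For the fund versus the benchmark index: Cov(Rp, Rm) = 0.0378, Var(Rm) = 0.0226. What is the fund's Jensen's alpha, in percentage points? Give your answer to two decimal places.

β = Cov / Var = 0.0378 / 0.0226 = 1.6726
E[R] = Rf + β(Rm − Rf) = 3.71% + 1.6726 × (2.16% − 3.71%) = 1.1175%
α = Rp − E[R] = 8.66% − 1.1175% = 7.5425

7.54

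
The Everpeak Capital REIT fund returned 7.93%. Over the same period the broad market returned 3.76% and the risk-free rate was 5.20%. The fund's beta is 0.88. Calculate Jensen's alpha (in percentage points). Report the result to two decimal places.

4.00

CAPM expected return = Rf + β(Rm − Rf) = 5.20% + 0.88 × (3.76% − 5.20%) = 5.2 + 0.88 × -1.44 = 3.9328%
Jensen's α = Rp − E[R] = 7.93% − 3.9328% = 3.9972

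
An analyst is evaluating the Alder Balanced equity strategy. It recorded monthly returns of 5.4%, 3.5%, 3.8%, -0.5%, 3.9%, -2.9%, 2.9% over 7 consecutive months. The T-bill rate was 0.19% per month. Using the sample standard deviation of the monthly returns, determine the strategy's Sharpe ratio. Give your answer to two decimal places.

r̄ = (5.4 + 3.5 + 3.8 − 0.5 + 3.9 − 2.9 + 2.9) / 7 = 2.3000%
Sample σ = √[Σ(r − r̄)² / 6] = √[51.1000 / 6] = √8.5167 = 2.9183%
Sharpe = (r̄ − rf) / σ = (2.3000 − 0.19) / 2.9183 = 2.1100 / 2.9183 = 0.7230

0.72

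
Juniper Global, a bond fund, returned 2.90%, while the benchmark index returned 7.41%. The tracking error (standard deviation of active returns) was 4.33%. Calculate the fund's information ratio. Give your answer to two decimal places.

-1.04

IR = (Rp − Rb) / TE = (2.90% − 7.41%) / 4.33% = -4.51% / 4.33% = -1.0416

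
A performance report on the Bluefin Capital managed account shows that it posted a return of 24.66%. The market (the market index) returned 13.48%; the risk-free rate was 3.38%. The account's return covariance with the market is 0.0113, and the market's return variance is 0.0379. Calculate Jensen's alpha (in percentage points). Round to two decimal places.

β = Cov / Var = 0.0113 / 0.0379 = 0.2982
E[R] = Rf + β(Rm − Rf) = 3.38% + 0.2982 × (13.48% − 3.38%) = 6.3918%
α = Rp − E[R] = 24.66% − 6.3918% = 18.2682

18.27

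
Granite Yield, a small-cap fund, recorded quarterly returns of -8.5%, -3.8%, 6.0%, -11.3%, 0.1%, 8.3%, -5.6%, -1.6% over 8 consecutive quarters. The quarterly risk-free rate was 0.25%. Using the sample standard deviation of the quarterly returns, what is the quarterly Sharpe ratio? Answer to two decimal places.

-0.34

Mean return μ = -16.40 / 8 = -2.0500%
Σ(r − μ)² = (-8.5 − (-2.0500))² + (-3.8 − (-2.0500))² + … = 319.5800
sample σ = √(319.5800 / 7) = √45.6543 = 6.7568%
Sharpe = (μ − rf) / σ = (-2.0500 − 0.25) / 6.7568 = -2.3000 / 6.7568 = -0.3404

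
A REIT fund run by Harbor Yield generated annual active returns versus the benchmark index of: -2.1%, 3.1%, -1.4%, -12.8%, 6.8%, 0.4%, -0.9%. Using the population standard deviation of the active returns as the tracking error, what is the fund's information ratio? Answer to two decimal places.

-0.18

r̄ = (-2.1 + 3.1 − 1.4 − 12.8 + 6.8 + 0.4 − 0.9) / 7 = -6.90 / 7 = -0.9857%
Population std dev = √[220.2286 / 7] = 5.6090%
IR = r̄ / tracking error = -0.9857 / 5.6090 = -0.1757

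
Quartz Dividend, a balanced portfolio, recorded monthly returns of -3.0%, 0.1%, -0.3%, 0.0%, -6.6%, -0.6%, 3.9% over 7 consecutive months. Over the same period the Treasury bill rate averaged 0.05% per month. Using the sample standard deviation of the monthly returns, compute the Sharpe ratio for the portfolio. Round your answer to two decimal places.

-0.30

r̄ = (-3 + 0.1 − 0.3 + 0 − 6.6 − 0.6 + 3.9) / 7 = -0.9286%
Σ(r − r̄)² = (-3 − (-0.9286))² + (0.1 − (-0.9286))² + (-0.3 − (-0.9286))² + … = 62.1943
σ = √[62.1943 / 6] = 3.2196%
Sharpe = (r̄ − rf) / σ = (-0.9286 − 0.05) / 3.2196 = -0.9786 / 3.2196 = -0.3040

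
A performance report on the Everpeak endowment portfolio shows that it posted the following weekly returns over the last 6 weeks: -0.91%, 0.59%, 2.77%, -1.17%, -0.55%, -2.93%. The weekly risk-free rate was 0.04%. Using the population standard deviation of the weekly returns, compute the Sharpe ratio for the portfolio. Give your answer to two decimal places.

r̄ = (-0.91 + 0.59 + 2.77 − 1.17 − 0.55 − 2.93) / 6 = -2.200 / 6 = -0.3667%
Σ(r − r̄)² = 18.2987; population σ = √(18.2987/6) = 1.7464%
Sharpe = (r̄ − rf) / σ = (-0.3667 − 0.04) / 1.7464 = -0.4067 / 1.7464 = -0.2329

-0.23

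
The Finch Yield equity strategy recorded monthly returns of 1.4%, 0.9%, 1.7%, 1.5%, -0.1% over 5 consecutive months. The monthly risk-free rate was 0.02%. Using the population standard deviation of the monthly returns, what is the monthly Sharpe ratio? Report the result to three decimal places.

1.640

Mean return r̄ = 5.40 / 5 = 1.0800%
Population σ = √[Σ(r − r̄)² / 5] = √[2.0880 / 5] = √0.4176 = 0.6462%
Sharpe = (r̄ − rf) / σ = (1.0800 − 0.02) / 0.6462 = 1.0600 / 0.6462 = 1.6404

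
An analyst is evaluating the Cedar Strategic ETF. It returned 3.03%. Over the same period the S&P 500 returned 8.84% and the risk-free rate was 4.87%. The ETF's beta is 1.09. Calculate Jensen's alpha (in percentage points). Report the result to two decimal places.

-6.17

CAPM expected return = Rf + β(Rm − Rf) = 4.87% + 1.09 × (8.84% − 4.87%) = 4.87 + 1.09 × 3.97 = 9.1973%
Jensen's α = Rp − E[R] = 3.03% − 9.1973% = -6.1673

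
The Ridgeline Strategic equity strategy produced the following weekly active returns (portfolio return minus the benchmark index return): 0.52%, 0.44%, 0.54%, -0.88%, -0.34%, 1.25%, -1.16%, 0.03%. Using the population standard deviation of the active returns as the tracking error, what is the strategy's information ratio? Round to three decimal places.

Mean return r̄ = 0.400 / 8 = 0.0500%
Population std dev = √[4.5346 / 8] = 0.7529%
IR = r̄ / tracking error = 0.0500 / 0.7529 = 0.0664

0.066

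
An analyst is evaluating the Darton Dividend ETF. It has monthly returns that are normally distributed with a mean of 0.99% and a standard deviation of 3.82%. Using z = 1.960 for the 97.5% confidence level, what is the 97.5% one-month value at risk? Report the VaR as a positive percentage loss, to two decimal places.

6.50

VaR (as % loss) = −(μ − z·σ) = −(0.99% − 1.960 × 3.82%) = −(-6.4972%) = 6.4972%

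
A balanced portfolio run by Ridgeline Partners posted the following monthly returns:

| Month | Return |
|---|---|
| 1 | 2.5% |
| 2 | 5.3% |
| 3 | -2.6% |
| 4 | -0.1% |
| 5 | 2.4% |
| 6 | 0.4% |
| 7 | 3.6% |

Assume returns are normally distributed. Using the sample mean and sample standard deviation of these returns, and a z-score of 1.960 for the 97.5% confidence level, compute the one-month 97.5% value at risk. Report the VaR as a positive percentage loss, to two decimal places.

r̄ = (2.5 + 5.3 − 2.6 − 0.1 + 2.4 + 0.4 + 3.6) / 7 = 11.50 / 7 = 1.6429%
Sample σ = √[Σ(r − r̄)² / 6] = √[41.0971 / 6] = √6.8495 = 2.6172%
VaR = −(r̄ − z·σ) = −(1.6429 − 1.960 × 2.6172) = −(-3.4868) = 3.4868%

3.49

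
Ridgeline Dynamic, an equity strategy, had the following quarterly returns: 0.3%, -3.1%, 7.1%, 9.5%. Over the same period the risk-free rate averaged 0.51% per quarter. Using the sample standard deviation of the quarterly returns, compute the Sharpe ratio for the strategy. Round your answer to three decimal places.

r̄ = (0.3 − 3.1 + 7.1 + 9.5) / 4 = 13.80 / 4 = 3.4500%
Σ(r − r̄)² = (0.3 − 3.4500)² + (-3.1 − 3.4500)² + (7.1 − 3.4500)² + … = 102.7500
sample σ = √(102.7500 / 3) = √34.2500 = 5.8523%
Sharpe = (r̄ − rf) / σ = (3.4500 − 0.51) / 5.8523 = 2.9400 / 5.8523 = 0.5024

0.502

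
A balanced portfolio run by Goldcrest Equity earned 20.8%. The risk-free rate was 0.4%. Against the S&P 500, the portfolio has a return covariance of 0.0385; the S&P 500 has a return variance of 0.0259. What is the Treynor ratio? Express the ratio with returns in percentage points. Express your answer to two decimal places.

13.72

β = Cov / Var = 0.0385 / 0.0259 = 1.4865
Treynor = (Rp − Rf) / β = (20.8% − 0.4%) / 1.4865 = 20.40 / 1.4865 = 13.7235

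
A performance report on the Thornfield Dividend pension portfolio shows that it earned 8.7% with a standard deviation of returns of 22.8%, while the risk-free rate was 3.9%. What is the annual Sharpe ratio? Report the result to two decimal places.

Sharpe = (Rp − Rf) / σp = (8.7% − 3.9%) / 22.8% = 4.80% / 22.8% = 0.2105

0.21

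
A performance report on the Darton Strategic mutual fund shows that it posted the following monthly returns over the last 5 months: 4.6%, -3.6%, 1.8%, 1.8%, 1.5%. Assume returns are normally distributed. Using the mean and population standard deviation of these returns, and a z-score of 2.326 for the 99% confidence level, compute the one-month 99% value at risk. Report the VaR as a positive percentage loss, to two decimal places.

4.97

μ = (4.6 − 3.6 + 1.8 + 1.8 + 1.5) / 5 = 6.10 / 5 = 1.2200%
Population σ = √[Σ(r − μ)² / 5] = √[35.4080 / 5] = √7.0816 = 2.6611%
VaR = −(μ − z·σ) = −(1.2200 − 2.326 × 2.6611) = −(-4.9697) = 4.9697%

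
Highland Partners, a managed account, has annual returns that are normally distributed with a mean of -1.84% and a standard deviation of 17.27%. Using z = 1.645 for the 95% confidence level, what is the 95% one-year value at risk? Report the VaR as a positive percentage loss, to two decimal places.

VaR (as % loss) = −(μ − z·σ) = −(-1.84% − 1.645 × 17.27%) = −(-30.24915%) = 30.24915%

30.25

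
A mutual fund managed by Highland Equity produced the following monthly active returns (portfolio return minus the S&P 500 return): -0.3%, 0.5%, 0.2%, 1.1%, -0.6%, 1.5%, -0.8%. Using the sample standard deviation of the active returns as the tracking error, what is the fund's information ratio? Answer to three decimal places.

0.265

r̄ = (-0.3 + 0.5 + 0.2 + 1.1 − 0.6 + 1.5 − 0.8) / 7 = 1.60 / 7 = 0.2286%
Σ(r − r̄)² = (-0.3 − 0.2286)² + (0.5 − 0.2286)² + (0.2 − 0.2286)² + … = 4.4743
sample σ = √(4.4743 / 6) = √0.7457 = 0.8635%
IR = r̄ / tracking error = 0.2286 / 0.8635 = 0.2647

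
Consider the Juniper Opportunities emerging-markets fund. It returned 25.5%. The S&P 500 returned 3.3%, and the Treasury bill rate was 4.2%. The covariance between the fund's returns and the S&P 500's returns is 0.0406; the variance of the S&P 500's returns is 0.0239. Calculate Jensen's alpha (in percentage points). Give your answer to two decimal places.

22.83

β = Cov / Var = 0.0406 / 0.0239 = 1.6987
E[R] = Rf + β(Rm − Rf) = 4.2% + 1.6987 × (3.3% − 4.2%) = 2.6712%
α = Rp − E[R] = 25.5% − 2.6712% = 22.8288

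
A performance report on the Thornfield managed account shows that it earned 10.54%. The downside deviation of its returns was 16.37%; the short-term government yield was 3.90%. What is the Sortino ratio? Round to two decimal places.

0.41

Sortino = (Rp − Rf) / σd = (10.54% − 3.90%) / 16.37% = 6.64% / 16.37% = 0.4056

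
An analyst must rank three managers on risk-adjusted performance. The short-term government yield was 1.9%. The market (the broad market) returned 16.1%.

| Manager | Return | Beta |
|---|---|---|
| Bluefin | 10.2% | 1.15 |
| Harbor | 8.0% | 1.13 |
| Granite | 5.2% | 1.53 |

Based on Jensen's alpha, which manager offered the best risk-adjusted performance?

Bluefin: α = 10.2% − [1.9% + 1.15 × (16.1% − 1.9%)] = -8.030
Harbor: α = 8.0% − [1.9% + 1.13 × (16.1% − 1.9%)] = -9.946
Granite: α = 5.2% − [1.9% + 1.53 × (16.1% − 1.9%)] = -18.426
Highest: Bluefin (-8.030).

Bluefin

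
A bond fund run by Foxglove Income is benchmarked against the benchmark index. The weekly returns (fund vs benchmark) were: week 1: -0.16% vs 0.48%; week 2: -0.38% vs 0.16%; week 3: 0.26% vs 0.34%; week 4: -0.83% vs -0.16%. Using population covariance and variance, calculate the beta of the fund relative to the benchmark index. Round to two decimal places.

r̄p = -0.2775%,  r̄m = 0.2050%
Cov = Σ(rp − r̄p)(rm − r̄m) / 4 = 0.0778
Var(rm) = Σ(rm − r̄m)² / 4 = 0.0573
β = Cov / Var = 0.0778 / 0.0573 = 1.3578

1.36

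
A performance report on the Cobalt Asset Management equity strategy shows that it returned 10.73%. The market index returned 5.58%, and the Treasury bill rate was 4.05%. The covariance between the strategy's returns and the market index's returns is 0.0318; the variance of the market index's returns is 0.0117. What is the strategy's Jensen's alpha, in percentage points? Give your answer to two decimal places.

2.52

β = Cov / Var = 0.0318 / 0.0117 = 2.7179
E[R] = Rf + β(Rm − Rf) = 4.05% + 2.7179 × (5.58% − 4.05%) = 8.2084%
α = Rp − E[R] = 10.73% − 8.2084% = 2.5216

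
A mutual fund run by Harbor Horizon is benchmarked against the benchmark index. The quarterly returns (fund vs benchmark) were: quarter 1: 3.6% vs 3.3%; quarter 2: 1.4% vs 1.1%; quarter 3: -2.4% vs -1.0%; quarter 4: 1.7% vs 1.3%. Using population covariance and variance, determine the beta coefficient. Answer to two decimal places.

1.40

r̄p = 1.0750%,  r̄m = 1.1750%
Cov = Σ(rp − r̄p)(rm − r̄m) / 4 = 3.2444
Var(rm) = Σ(rm − r̄m)² / 4 = 2.3169
β = Cov / Var = 3.2444 / 2.3169 = 1.4003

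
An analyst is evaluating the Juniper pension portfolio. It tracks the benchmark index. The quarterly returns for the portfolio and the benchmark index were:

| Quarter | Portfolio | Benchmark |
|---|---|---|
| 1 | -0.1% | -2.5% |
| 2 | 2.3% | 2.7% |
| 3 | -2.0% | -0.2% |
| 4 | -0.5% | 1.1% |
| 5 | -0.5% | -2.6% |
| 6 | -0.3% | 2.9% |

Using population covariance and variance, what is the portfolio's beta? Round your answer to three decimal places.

r̄p = -0.1833%,  r̄m = 0.2333%
Cov = Σ(rp − r̄p)(rm − r̄m) / 6 = 1.1661
Var(rm) = Σ(rm − r̄m)² / 6 = 4.9389
β = Cov / Var = 1.1661 / 4.9389 = 0.2361

0.236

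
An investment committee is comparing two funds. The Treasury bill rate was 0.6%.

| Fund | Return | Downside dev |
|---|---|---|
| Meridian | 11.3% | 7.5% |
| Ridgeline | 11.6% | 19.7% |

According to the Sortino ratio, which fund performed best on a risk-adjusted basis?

Meridian

Meridian: Sortino ratio = (11.3% − 0.6%) / 7.5% = 1.427
Ridgeline: Sortino ratio = (11.6% − 0.6%) / 19.7% = 0.558
Highest: Meridian (1.427).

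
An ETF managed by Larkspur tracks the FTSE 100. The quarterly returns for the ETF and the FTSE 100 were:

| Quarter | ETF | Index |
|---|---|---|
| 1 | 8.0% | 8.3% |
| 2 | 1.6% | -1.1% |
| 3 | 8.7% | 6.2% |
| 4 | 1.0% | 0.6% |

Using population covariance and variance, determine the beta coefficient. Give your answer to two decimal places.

r̄p = 4.8250%,  r̄m = 3.5000%
Cov = Σ(rp − r̄p)(rm − r̄m) / 4 = 12.9075
Var(rm) = Σ(rm − r̄m)² / 4 = 14.9750
β = Cov / Var = 12.9075 / 14.9750 = 0.8619

0.86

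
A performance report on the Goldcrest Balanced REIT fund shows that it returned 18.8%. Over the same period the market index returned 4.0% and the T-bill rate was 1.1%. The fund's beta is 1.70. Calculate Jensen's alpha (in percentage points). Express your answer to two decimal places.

12.77

CAPM expected return = Rf + β(Rm − Rf) = 1.1% + 1.70 × (4.0% − 1.1%) = 1.1 + 1.70 × 2.90 = 6.0300%
Jensen's α = Rp − E[R] = 18.8% − 6.0300% = 12.7700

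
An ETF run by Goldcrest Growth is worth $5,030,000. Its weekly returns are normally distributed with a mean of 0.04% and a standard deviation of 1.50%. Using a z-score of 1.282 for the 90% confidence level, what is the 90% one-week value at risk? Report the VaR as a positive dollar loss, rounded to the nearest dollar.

Return at the 90% tail: μ − z·σ = 0.04% − 1.282 × 1.50% = 0.04 − 1.9230 = -1.8830%
VaR = −(-1.8830%) × $5,030,000 = 1.8830% × $5,030,000 = $94,715

$94,715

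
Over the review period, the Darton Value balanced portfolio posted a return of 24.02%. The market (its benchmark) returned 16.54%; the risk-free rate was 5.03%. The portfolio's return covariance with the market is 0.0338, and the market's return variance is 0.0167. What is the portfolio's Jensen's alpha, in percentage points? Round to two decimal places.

β = Cov / Var = 0.0338 / 0.0167 = 2.0240
E[R] = Rf + β(Rm − Rf) = 5.03% + 2.0240 × (16.54% − 5.03%) = 28.3262%
α = Rp − E[R] = 24.02% − 28.3262% = -4.3062

-4.31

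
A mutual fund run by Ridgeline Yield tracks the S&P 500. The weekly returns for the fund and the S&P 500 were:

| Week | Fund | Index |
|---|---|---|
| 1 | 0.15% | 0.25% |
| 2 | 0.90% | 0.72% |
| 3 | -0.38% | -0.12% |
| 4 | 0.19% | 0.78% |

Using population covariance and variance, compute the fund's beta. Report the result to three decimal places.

0.980

r̄p = 0.2150%,  r̄m = 0.4075%
Cov = Σ(rp − r̄p)(rm − r̄m) / 4 = 0.1322
Var(rm) = Σ(rm − r̄m)² / 4 = 0.1349
β = Cov / Var = 0.1322 / 0.1349 = 0.9800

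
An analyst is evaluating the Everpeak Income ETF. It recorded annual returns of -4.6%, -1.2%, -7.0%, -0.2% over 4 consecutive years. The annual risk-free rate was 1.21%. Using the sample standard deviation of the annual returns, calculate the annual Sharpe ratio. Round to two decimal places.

μ = (-4.6 − 1.2 − 7 − 0.2) / 4 = -3.2500%
Sample std dev = √[29.3900 / 3] = 3.1300%
Sharpe = (μ − rf) / σ = (-3.2500 − 1.21) / 3.1300 = -4.4600 / 3.1300 = -1.4249

-1.42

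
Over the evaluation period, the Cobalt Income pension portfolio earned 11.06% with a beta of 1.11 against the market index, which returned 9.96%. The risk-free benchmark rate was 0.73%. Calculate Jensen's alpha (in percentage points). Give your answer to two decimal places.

0.08

CAPM expected return = Rf + β(Rm − Rf) = 0.73% + 1.11 × (9.96% − 0.73%) = 0.73 + 1.11 × 9.23 = 10.9753%
Jensen's α = Rp − E[R] = 11.06% − 10.9753% = 0.0847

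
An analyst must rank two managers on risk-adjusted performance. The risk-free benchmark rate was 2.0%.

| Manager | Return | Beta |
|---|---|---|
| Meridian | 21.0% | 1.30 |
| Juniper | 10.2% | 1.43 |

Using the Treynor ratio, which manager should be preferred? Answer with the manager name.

Meridian

Meridian: Treynor = (21.0% − 2.0%) / 1.30 = 14.615
Juniper: Treynor = (10.2% − 2.0%) / 1.43 = 5.734
Highest: Meridian (14.615).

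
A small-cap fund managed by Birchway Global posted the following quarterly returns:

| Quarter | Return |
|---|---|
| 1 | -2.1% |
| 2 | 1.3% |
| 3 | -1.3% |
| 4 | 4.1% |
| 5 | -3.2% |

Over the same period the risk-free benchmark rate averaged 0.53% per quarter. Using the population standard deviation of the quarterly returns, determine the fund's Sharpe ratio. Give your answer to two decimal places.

-0.29

r̄ = (-2.1 + 1.3 − 1.3 + 4.1 − 3.2) / 5 = -1.20 / 5 = -0.2400%
Population σ = √[Σ(r − r̄)² / 5] = √[34.5520 / 5] = √6.9104 = 2.6288%
Sharpe = (r̄ − rf) / σ = (-0.2400 − 0.53) / 2.6288 = -0.7700 / 2.6288 = -0.2929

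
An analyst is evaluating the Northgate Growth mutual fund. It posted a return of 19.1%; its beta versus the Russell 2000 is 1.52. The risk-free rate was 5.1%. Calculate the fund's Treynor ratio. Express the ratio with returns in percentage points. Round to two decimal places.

9.21

Treynor = (Rp − Rf) / β = (19.1% − 5.1%) / 1.52 = 14.00 / 1.52 = 9.2105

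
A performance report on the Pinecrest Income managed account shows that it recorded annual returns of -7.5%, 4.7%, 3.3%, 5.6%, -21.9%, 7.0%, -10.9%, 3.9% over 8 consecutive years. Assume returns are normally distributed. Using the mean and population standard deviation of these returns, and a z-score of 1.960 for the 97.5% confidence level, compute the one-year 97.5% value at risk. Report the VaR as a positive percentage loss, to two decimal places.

Mean return r̄ = -15.80 / 8 = -1.9750%
Population std dev = √[752.0150 / 8] = 9.6955%
VaR = −(r̄ − z·σ) = −(-1.9750 − 1.960 × 9.6955) = −(-20.9782) = 20.9782%

20.98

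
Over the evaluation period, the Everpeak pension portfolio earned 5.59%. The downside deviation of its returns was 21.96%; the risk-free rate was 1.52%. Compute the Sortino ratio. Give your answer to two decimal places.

Sortino = (Rp − Rf) / σd = (5.59% − 1.52%) / 21.96% = 4.07% / 21.96% = 0.1853

0.19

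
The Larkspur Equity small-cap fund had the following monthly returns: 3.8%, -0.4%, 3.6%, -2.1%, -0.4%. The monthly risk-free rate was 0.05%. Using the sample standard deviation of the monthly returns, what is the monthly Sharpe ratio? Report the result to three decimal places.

0.321

Mean return r̄ = 4.50 / 5 = 0.9000%
Sample σ = √[Σ(r − r̄)² / 4] = √[28.0800 / 4] = √7.0200 = 2.6495%
Sharpe = (r̄ − rf) / σ = (0.9000 − 0.05) / 2.6495 = 0.8500 / 2.6495 = 0.3208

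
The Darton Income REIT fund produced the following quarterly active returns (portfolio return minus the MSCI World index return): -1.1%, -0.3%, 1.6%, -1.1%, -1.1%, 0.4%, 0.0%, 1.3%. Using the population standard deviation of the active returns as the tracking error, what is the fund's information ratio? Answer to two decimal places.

r̄ = (-1.1 − 0.3 + 1.6 − 1.1 − 1.1 + 0.4 + 0 + 1.3) / 8 = -0.0375%
Population σ = √[Σ(r − r̄)² / 8] = √[8.1188 / 8] = √1.0149 = 1.0074%
IR = r̄ / tracking error = -0.0375 / 1.0074 = -0.0372

-0.04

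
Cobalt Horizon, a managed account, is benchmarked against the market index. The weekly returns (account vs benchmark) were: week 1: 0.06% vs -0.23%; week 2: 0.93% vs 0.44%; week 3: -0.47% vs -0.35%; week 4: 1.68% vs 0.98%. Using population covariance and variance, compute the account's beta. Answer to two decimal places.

1.51

r̄p = 0.5500%,  r̄m = 0.2100%
Cov = Σ(rp − r̄p)(rm − r̄m) / 4 = 0.4361
Var(rm) = Σ(rm − r̄m)² / 4 = 0.2883
β = Cov / Var = 0.4361 / 0.2883 = 1.5127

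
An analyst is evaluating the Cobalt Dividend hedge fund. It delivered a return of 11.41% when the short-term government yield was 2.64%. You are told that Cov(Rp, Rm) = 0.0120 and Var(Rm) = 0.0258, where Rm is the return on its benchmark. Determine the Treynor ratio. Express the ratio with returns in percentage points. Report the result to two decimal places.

18.86

β = Cov / Var = 0.0120 / 0.0258 = 0.4651
Treynor = (Rp − Rf) / β = (11.41% − 2.64%) / 0.4651 = 8.77 / 0.4651 = 18.8562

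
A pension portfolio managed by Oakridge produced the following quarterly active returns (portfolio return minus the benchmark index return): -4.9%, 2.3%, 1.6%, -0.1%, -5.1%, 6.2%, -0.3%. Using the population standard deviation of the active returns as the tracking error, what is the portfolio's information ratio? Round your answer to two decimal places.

μ = (-4.9 + 2.3 + 1.6 − 0.1 − 5.1 + 6.2 − 0.3) / 7 = -0.0429%
Population std dev = √[96.3971 / 7] = 3.7109%
IR = μ / tracking error = -0.0429 / 3.7109 = -0.0116

-0.01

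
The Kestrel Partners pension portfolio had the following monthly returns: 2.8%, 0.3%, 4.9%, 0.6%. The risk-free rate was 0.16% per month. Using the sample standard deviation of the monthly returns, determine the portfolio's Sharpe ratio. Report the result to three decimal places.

0.928

Mean return r̄ = 8.60 / 4 = 2.1500%
Σ(r − r̄)² = (2.8 − 2.1500)² + (0.3 − 2.1500)² + … = 13.8100
σ = √[13.8100 / 3] = 2.1455%
Sharpe = (r̄ − rf) / σ = (2.1500 − 0.16) / 2.1455 = 1.9900 / 2.1455 = 0.9275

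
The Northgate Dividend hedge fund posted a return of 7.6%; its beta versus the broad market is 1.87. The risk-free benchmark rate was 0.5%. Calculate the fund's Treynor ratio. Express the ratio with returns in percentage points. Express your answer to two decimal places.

3.80

Treynor = (Rp − Rf) / β = (7.6% − 0.5%) / 1.87 = 7.10 / 1.87 = 3.7968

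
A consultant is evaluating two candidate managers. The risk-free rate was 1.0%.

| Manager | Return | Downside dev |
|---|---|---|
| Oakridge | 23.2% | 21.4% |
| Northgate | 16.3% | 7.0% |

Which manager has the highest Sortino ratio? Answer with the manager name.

Oakridge: Sortino ratio = (23.2% − 1.0%) / 21.4% = 1.037
Northgate: Sortino ratio = (16.3% − 1.0%) / 7.0% = 2.186
Highest: Northgate (2.186).

Northgate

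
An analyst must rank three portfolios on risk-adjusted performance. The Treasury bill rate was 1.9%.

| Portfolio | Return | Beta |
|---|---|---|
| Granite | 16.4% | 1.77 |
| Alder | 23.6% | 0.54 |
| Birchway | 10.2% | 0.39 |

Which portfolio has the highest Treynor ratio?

Alder

Granite: Treynor = (16.4% − 1.9%) / 1.77 = 8.192
Alder: Treynor = (23.6% − 1.9%) / 0.54 = 40.185
Birchway: Treynor = (10.2% − 1.9%) / 0.39 = 21.282
Highest: Alder (40.185).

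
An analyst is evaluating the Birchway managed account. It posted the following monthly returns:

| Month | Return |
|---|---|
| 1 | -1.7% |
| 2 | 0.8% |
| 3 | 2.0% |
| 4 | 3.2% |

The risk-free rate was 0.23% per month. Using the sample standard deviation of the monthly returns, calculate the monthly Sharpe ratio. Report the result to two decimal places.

Mean return r̄ = 4.30 / 4 = 1.0750%
Σ(r − r̄)² = (-1.7 − 1.0750)² + (0.8 − 1.0750)² + (2 − 1.0750)² + … = 13.1475
sample σ = √(13.1475 / 3) = √4.3825 = 2.0934%
Sharpe = (r̄ − rf) / σ = (1.0750 − 0.23) / 2.0934 = 0.8450 / 2.0934 = 0.4036

0.40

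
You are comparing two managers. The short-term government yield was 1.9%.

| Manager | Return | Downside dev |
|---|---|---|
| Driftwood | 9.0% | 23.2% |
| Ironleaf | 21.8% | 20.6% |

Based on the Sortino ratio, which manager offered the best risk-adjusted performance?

Driftwood: Sortino ratio = (9.0% − 1.9%) / 23.2% = 0.306
Ironleaf: Sortino ratio = (21.8% − 1.9%) / 20.6% = 0.966
Highest: Ironleaf (0.966).

Ironleaf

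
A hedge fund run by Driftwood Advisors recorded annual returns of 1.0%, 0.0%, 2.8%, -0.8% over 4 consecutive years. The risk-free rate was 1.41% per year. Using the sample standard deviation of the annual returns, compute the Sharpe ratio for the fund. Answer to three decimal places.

-0.425

r̄ = (1 + 0 + 2.8 − 0.8) / 4 = 3.00 / 4 = 0.7500%
Sample std dev = √[7.2300 / 3] = 1.5524%
Sharpe = (r̄ − rf) / σ = (0.7500 − 1.41) / 1.5524 = -0.6600 / 1.5524 = -0.4251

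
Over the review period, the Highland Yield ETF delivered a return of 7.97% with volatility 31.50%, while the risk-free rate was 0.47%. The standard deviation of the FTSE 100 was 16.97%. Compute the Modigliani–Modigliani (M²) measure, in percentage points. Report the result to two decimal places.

4.51

Sharpe = (Rp − Rf) / σp = (7.97% − 0.47%) / 31.50% = 0.2381
M² = Rf + Sharpe × σm = 0.47% + 0.2381 × 16.97% = 4.5106%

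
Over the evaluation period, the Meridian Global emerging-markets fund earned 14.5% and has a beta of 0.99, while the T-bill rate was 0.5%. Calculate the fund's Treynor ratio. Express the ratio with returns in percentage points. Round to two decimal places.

Treynor = (Rp − Rf) / β = (14.5% − 0.5%) / 0.99 = 14.00 / 0.99 = 14.1414

14.14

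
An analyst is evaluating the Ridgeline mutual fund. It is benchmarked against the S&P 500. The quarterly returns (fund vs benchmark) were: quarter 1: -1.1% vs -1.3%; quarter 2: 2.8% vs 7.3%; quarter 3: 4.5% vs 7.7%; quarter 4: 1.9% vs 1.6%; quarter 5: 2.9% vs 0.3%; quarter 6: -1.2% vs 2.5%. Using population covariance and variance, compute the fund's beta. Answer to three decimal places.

0.406

r̄p = 1.6333%,  r̄m = 3.0167%
Cov = Σ(rp − r̄p)(rm − r̄m) / 6 = 4.6444
Var(rm) = Σ(rm − r̄m)² / 6 = 11.4281
β = Cov / Var = 4.6444 / 11.4281 = 0.4064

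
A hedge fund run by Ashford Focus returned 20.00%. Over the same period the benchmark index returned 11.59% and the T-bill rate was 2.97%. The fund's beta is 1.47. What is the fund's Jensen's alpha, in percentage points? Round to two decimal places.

CAPM expected return = Rf + β(Rm − Rf) = 2.97% + 1.47 × (11.59% − 2.97%) = 2.97 + 1.47 × 8.62 = 15.6414%
Jensen's α = Rp − E[R] = 20.00% − 15.6414% = 4.3586

4.36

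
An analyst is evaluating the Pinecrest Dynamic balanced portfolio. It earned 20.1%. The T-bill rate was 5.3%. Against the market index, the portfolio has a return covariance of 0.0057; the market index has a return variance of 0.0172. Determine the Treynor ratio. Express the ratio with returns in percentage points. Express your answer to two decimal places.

β = Cov / Var = 0.0057 / 0.0172 = 0.3314
Treynor = (Rp − Rf) / β = (20.1% − 5.3%) / 0.3314 = 14.80 / 0.3314 = 44.6590

44.66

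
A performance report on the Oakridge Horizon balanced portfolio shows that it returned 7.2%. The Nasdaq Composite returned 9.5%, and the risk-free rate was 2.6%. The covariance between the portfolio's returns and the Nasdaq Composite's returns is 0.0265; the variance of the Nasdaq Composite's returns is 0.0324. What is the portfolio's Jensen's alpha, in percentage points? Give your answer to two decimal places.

-1.04

β = Cov / Var = 0.0265 / 0.0324 = 0.8179
E[R] = Rf + β(Rm − Rf) = 2.6% + 0.8179 × (9.5% − 2.6%) = 8.2435%
α = Rp − E[R] = 7.2% − 8.2435% = -1.0435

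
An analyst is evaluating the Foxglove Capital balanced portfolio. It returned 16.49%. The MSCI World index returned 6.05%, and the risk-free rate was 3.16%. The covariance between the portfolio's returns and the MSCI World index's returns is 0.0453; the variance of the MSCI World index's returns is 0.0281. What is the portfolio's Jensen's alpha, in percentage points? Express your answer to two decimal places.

β = Cov / Var = 0.0453 / 0.0281 = 1.6121
E[R] = Rf + β(Rm − Rf) = 3.16% + 1.6121 × (6.05% − 3.16%) = 7.8190%
α = Rp − E[R] = 16.49% − 7.8190% = 8.6710

8.67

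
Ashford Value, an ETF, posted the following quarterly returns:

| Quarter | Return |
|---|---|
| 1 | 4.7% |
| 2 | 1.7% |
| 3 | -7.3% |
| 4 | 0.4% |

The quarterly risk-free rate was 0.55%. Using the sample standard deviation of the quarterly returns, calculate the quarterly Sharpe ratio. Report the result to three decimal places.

μ = (4.7 + 1.7 − 7.3 + 0.4) / 4 = -0.50 / 4 = -0.1250%
Sample std dev = √[78.3675 / 3] = 5.1110%
Sharpe = (μ − rf) / σ = (-0.1250 − 0.55) / 5.1110 = -0.6750 / 5.1110 = -0.1321

-0.132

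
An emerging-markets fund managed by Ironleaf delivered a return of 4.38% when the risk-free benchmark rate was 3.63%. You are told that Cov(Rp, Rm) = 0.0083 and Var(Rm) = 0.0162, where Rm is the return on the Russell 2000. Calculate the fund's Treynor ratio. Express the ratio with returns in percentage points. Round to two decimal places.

β = Cov / Var = 0.0083 / 0.0162 = 0.5123
Treynor = (Rp − Rf) / β = (4.38% − 3.63%) / 0.5123 = 0.75 / 0.5123 = 1.4640

1.46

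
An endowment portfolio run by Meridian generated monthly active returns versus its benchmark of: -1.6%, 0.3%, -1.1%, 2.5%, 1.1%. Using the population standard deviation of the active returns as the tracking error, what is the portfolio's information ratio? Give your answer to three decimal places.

r̄ = (-1.6 + 0.3 − 1.1 + 2.5 + 1.1) / 5 = 1.20 / 5 = 0.2400%
Σ(r − r̄)² = (-1.6 − 0.2400)² + (0.3 − 0.2400)² + … = 11.0320
σ = √[11.0320 / 5] = 1.4854%
IR = r̄ / tracking error = 0.2400 / 1.4854 = 0.1616

0.162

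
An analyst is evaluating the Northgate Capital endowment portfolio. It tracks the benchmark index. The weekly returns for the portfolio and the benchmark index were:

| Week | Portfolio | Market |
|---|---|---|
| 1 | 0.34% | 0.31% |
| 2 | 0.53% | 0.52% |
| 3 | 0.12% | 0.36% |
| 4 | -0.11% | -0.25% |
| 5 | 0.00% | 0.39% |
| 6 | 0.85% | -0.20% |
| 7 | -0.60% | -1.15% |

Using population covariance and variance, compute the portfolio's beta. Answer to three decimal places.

0.470

r̄p = 0.1614%,  r̄m = -0.0029%
Cov = Σ(rp − r̄p)(rm − r̄m) / 7 = 0.1393
Var(rm) = Σ(rm − r̄m)² / 7 = 0.2962
β = Cov / Var = 0.1393 / 0.2962 = 0.4703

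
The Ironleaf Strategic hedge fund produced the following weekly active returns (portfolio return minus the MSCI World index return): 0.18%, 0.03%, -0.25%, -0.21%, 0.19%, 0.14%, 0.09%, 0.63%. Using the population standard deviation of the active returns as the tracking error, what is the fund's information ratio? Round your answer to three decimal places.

0.392

μ = (0.18 + 0.03 − 0.25 − 0.21 + 0.19 + 0.14 + 0.09 + 0.63) / 8 = 0.800 / 8 = 0.1000%
Σ(r − μ)² = 0.5206; population σ = √(0.5206/8) = 0.2551%
IR = μ / tracking error = 0.1000 / 0.2551 = 0.3920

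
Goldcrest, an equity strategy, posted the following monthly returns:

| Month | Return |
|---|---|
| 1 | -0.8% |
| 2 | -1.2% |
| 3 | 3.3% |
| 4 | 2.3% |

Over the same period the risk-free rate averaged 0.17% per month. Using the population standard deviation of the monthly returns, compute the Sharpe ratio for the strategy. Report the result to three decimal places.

0.377

Mean return μ = 3.60 / 4 = 0.9000%
Σ(r − μ)² = (-0.8 − 0.9000)² + (-1.2 − 0.9000)² + (3.3 − 0.9000)² + … = 15.0200
population σ = √(15.0200 / 4) = √3.7550 = 1.9378%
Sharpe = (μ − rf) / σ = (0.9000 − 0.17) / 1.9378 = 0.7300 / 1.9378 = 0.3767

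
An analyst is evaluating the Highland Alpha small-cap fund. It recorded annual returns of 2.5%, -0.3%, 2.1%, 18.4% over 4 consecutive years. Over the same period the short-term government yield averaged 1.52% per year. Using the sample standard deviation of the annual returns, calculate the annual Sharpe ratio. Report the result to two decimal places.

0.48

Mean return r̄ = 22.70 / 4 = 5.6750%
Σ(r − r̄)² = 220.4875; sample σ = √(220.4875/3) = 8.5730%
Sharpe = (r̄ − rf) / σ = (5.6750 − 1.52) / 8.5730 = 4.1550 / 8.5730 = 0.4847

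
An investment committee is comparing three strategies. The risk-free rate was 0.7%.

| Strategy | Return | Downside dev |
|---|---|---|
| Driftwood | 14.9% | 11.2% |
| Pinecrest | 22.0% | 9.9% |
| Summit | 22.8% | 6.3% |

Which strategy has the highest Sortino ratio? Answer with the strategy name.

Driftwood: Sortino ratio = (14.9% − 0.7%) / 11.2% = 1.268
Pinecrest: Sortino ratio = (22.0% − 0.7%) / 9.9% = 2.152
Summit: Sortino ratio = (22.8% − 0.7%) / 6.3% = 3.508
Highest: Summit (3.508).

Summit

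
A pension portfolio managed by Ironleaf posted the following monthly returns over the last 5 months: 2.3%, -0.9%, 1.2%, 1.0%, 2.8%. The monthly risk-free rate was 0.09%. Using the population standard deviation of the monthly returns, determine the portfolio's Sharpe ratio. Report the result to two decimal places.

0.93

μ = (2.3 − 0.9 + 1.2 + 1 + 2.8) / 5 = 6.40 / 5 = 1.2800%
Population std dev = √[8.1880 / 5] = 1.2797%
Sharpe = (μ − rf) / σ = (1.2800 − 0.09) / 1.2797 = 1.1900 / 1.2797 = 0.9299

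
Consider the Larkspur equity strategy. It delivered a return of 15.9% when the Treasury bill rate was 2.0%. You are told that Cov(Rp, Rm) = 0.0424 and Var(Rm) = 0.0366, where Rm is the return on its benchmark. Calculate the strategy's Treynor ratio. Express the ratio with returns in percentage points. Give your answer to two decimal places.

β = Cov / Var = 0.0424 / 0.0366 = 1.1585
Treynor = (Rp − Rf) / β = (15.9% − 2.0%) / 1.1585 = 13.90 / 1.1585 = 11.9983

12.00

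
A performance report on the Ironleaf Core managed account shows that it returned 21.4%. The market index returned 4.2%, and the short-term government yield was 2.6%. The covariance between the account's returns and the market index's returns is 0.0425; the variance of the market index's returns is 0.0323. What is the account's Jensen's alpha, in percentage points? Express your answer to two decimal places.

β = Cov / Var = 0.0425 / 0.0323 = 1.3158
E[R] = Rf + β(Rm − Rf) = 2.6% + 1.3158 × (4.2% − 2.6%) = 4.7053%
α = Rp − E[R] = 21.4% − 4.7053% = 16.6947

16.69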